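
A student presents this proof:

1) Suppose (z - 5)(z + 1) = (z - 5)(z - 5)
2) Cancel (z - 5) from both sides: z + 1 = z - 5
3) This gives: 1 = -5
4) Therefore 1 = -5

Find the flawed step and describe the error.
Step 2: Cancel (z - 5) from both sides: z + 1 = z - 5

Step 2 cancels (z - 5) from both sides. This is only valid if (z - 5) ≠ 0, i.e., z ≠ 5. When z = 5, both sides equal zero regardless of the other factors. The correct approach requires considering z = 5 as a separate case.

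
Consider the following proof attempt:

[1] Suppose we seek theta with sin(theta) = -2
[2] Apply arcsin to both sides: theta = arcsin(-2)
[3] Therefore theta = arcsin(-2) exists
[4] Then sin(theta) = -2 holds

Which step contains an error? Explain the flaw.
Step 2: Apply arcsin to both sides: theta = arcsin(-2)

Step 2 applies arcsin to -2. However, arcsin(x) is only defined for x in [-1, 1] because sin(theta) can only produce values in that range. Since |-2| > 1, arcsin(-2) is undefined. There is no angle whose sine equals -2.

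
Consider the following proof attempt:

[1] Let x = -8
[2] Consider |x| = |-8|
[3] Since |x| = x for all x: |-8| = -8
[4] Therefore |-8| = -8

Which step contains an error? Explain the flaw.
Step 3: Since |x| = x for all x: |-8| = -8

Step 3 incorrectly states that |x| = x for all x. The correct definition is |x| = x when x >= 0, and |x| = -x when x < 0. Since -8 < 0, we have |-8| = -(-8) = 8, not -8.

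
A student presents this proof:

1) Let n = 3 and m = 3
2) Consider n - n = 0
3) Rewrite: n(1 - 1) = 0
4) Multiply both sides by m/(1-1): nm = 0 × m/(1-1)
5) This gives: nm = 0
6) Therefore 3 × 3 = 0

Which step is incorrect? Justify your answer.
Step 4: Multiply both sides by m/(1-1): nm = 0 × m/(1-1)

Step 4 multiplies both sides by m/(1-1). However, 1-1 = 0, so this is multiplication by m/0, which is undefined. We cannot multiply by an undefined expression.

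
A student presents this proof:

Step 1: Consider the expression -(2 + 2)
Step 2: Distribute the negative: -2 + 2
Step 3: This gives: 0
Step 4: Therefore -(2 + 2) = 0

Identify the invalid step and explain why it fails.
Step 2: Distribute the negative: -2 + 2

Step 2 incorrectly distributes the negative sign. The correct distribution is -(2 + 2) = -2 - 2 = -4. The negative must be applied to both terms, not just the first. The error treats -(2 + 2) as -2 + 2, which equals 0 instead of -4.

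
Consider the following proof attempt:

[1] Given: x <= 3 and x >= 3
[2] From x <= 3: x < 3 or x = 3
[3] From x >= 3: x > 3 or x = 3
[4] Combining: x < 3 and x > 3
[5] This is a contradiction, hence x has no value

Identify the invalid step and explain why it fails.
Step 4: Combining: x < 3 and x > 3

Step 4 incorrectly combines the conditions. From x <= 3 and x >= 3, the intersection is x = 3. The error treats the 'or' cases as 'and' requirements. The correct conclusion is that x = 3 is the unique solution, not that no solution exists.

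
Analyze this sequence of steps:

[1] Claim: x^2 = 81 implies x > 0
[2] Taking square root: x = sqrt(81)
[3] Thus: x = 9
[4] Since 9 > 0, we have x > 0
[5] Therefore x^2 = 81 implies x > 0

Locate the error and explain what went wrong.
Step 2: Taking square root: x = sqrt(81)

Step 2 takes the square root and assumes the positive root only. The equation x^2 = 81 actually has two solutions: x = 9 and x = -9. The proof silently assumes x > 0 without justification, then uses this assumption to conclude x > 0, which is circular. The counterexample x = -9 shows the claim is false.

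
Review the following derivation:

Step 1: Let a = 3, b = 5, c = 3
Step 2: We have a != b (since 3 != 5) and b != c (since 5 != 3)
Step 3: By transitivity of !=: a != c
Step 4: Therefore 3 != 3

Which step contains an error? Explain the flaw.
Step 3: By transitivity of !=: a != c

Step 3 incorrectly applies transitivity to the '!=' relation. Transitivity states: if a R b and b R c, then a R c. However, '!=' is not transitive. Counterexample: 3 != 5 and 5 != 3, but 3 = 3 (both equal 3). Transitivity holds for relations like <, <=, =, but not for !=.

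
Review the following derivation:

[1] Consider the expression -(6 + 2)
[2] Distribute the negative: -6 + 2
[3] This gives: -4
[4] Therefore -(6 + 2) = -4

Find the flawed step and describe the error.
Step 2: Distribute the negative: -6 + 2

Step 2 incorrectly distributes the negative sign. The correct distribution is -(6 + 2) = -6 - 2 = -8. The negative must be applied to both terms, not just the first. The error treats -(6 + 2) as -6 + 2, which equals -4 instead of -8.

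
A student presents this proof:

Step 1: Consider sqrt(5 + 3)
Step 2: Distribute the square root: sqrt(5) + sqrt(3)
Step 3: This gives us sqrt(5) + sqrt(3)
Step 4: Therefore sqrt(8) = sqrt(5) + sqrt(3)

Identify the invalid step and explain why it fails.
Step 2: Distribute the square root: sqrt(5) + sqrt(3)

Step 2 incorrectly 'distributes' the square root over addition. The square root function does not distribute: sqrt(a + b) ≠ sqrt(a) + sqrt(b). In fact, sqrt(5 + 3) = sqrt(8) ≈ 2.8284, while sqrt(5) + sqrt(3) ≈ 3.9681.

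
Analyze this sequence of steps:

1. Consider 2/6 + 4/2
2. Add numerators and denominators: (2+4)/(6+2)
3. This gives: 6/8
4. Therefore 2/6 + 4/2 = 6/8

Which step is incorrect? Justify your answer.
Step 2: Add numerators and denominators: (2+4)/(6+2)

Step 2 incorrectly adds fractions by separately adding numerators and denominators. This is wrong. The correct method requires a common denominator: 2/6 + 4/2 = (2×2 + 4×6)/(6×2) = 28/12 = 7/3. The method used gives 6/8, which is different.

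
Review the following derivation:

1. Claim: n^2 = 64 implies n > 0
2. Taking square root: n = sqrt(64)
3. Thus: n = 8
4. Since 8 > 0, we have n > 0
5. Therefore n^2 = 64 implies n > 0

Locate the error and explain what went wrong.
Step 2: Taking square root: n = sqrt(64)

Step 2 takes the square root and assumes the positive root only. The equation n^2 = 64 actually has two solutions: n = 8 and n = -8. The proof silently assumes n > 0 without justification, then uses this assumption to conclude n > 0, which is circular. The counterexample n = -8 shows the claim is false.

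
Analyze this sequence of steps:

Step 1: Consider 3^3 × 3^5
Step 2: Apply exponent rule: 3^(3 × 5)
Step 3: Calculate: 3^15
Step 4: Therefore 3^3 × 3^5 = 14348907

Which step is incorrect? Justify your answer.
Step 2: Apply exponent rule: 3^(3 × 5)

Step 2 incorrectly states that a^b × a^c = a^(b×c). The correct rule is a^b × a^c = a^(b+c). The actual value is 3^3 × 3^5 = 3^8 = 6561, not 3^15 = 14348907.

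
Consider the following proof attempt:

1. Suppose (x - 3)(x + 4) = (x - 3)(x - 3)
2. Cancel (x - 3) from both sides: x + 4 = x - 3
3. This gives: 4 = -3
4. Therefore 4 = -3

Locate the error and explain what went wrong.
Step 2: Cancel (x - 3) from both sides: x + 4 = x - 3

Step 2 cancels (x - 3) from both sides. This is only valid if (x - 3) ≠ 0, i.e., x ≠ 3. When x = 3, both sides equal zero regardless of the other factors. The correct approach requires considering x = 3 as a separate case.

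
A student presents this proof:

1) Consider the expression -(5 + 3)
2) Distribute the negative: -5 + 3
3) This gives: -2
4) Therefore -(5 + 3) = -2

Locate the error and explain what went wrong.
Step 2: Distribute the negative: -5 + 3

Step 2 incorrectly distributes the negative sign. The correct distribution is -(5 + 3) = -5 - 3 = -8. The negative must be applied to both terms, not just the first. The error treats -(5 + 3) as -5 + 3, which equals -2 instead of -8.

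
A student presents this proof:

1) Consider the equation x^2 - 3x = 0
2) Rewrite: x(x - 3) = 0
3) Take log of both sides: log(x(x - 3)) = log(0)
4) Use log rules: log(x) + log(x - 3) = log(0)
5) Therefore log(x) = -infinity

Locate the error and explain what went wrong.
Step 3: Take log of both sides: log(x(x - 3)) = log(0)

Step 3 takes the logarithm of both sides, resulting in log(0) on the right side. The logarithm is only defined for positive numbers; log(0) is undefined (approaches negative infinity). This operation is invalid.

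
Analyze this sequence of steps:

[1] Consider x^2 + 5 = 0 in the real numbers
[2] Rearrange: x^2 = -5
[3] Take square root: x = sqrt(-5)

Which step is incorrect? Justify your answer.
Step 3: Take square root: x = sqrt(-5)

Step 3 takes the square root of -5, which is negative. In the real number system, the square root of a negative number is undefined. The equation x^2 + 5 = 0 has no real solutions. Square roots of negative numbers only exist in the complex numbers.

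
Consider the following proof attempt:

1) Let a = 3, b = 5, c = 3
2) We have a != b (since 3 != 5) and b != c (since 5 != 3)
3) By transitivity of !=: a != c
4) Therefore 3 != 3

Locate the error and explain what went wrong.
Step 3: By transitivity of !=: a != c

Step 3 incorrectly applies transitivity to the '!=' relation. Transitivity states: if a R b and b R c, then a R c. However, '!=' is not transitive. Counterexample: 3 != 5 and 5 != 3, but 3 = 3 (both equal 3). Transitivity holds for relations like <, <=, =, but not for !=.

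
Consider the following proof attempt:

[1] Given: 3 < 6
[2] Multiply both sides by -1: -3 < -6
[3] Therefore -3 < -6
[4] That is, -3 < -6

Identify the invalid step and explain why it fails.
Step 2: Multiply both sides by -1: -3 < -6

Step 2 multiplies both sides by -1 but fails to reverse the inequality sign. When multiplying (or dividing) an inequality by a negative number, the direction must be reversed. Since 3 < 6, we should get -3 > -6, i.e., -3 > -6.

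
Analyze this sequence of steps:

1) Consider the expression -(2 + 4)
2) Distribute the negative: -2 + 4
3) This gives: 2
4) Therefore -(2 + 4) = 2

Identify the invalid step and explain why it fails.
Step 2: Distribute the negative: -2 + 4

Step 2 incorrectly distributes the negative sign. The correct distribution is -(2 + 4) = -2 - 4 = -6. The negative must be applied to both terms, not just the first. The error treats -(2 + 4) as -2 + 4, which equals 2 instead of -6.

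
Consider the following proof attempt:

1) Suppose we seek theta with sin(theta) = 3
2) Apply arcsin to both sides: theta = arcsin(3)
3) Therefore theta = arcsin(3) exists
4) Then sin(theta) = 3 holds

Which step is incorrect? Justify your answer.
Step 2: Apply arcsin to both sides: theta = arcsin(3)

Step 2 applies arcsin to 3. However, arcsin(x) is only defined for x in [-1, 1] because sin(theta) can only produce values in that range. Since |3| > 1, arcsin(3) is undefined. There is no angle whose sine equals 3.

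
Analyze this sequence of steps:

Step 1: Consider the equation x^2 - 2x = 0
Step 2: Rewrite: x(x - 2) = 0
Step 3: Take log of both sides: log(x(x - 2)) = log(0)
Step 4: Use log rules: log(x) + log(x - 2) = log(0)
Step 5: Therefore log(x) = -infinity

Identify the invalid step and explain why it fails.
Step 3: Take log of both sides: log(x(x - 2)) = log(0)

Step 3 takes the logarithm of both sides, resulting in log(0) on the right side. The logarithm is only defined for positive numbers; log(0) is undefined (approaches negative infinity). This operation is invalid.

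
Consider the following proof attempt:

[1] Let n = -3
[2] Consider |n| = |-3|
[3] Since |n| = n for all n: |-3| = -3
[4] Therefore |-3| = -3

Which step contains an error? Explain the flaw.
Step 3: Since |n| = n for all n: |-3| = -3

Step 3 incorrectly states that |n| = n for all n. The correct definition is |n| = n when n >= 0, and |n| = -n when n < 0. Since -3 < 0, we have |-3| = -(-3) = 3, not -3.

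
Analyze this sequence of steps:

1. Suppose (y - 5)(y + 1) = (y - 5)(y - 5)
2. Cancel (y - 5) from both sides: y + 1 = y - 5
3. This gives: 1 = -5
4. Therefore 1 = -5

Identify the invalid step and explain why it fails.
Step 2: Cancel (y - 5) from both sides: y + 1 = y - 5

Step 2 cancels (y - 5) from both sides. This is only valid if (y - 5) ≠ 0, i.e., y ≠ 5. When y = 5, both sides equal zero regardless of the other factors. The correct approach requires considering y = 5 as a separate case.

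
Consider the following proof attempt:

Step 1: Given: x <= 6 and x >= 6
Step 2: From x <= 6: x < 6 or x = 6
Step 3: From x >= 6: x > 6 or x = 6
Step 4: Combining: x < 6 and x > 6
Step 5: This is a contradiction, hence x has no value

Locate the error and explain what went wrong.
Step 4: Combining: x < 6 and x > 6

Step 4 incorrectly combines the conditions. From x <= 6 and x >= 6, the intersection is x = 6. The error treats the 'or' cases as 'and' requirements. The correct conclusion is that x = 6 is the unique solution, not that no solution exists.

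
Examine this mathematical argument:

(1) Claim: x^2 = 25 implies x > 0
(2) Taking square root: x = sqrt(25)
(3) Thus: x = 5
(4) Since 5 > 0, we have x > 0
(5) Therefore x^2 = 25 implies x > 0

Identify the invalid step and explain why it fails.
Step 2: Taking square root: x = sqrt(25)

Step 2 takes the square root and assumes the positive root only. The equation x^2 = 25 actually has two solutions: x = 5 and x = -5. The proof silently assumes x > 0 without justification, then uses this assumption to conclude x > 0, which is circular. The counterexample x = -5 shows the claim is false.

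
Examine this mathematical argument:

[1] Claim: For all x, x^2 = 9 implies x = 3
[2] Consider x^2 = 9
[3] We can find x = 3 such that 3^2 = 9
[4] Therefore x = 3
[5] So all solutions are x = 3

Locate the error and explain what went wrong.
Step 4: Therefore x = 3

Step 4 incorrectly concludes that x = 3 is the only solution. The proof shows that x = 3 is A solution (existence), but does not show it is the ONLY solution (uniqueness). In fact, x = -3 is also a solution since (-3)^2 = 9. Finding one solution doesn't prove there are no others.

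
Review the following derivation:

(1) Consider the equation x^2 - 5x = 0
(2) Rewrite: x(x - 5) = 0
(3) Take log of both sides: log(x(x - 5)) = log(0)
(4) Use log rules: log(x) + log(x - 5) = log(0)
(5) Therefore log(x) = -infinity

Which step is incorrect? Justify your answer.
Step 3: Take log of both sides: log(x(x - 5)) = log(0)

Step 3 takes the logarithm of both sides, resulting in log(0) on the right side. The logarithm is only defined for positive numbers; log(0) is undefined (approaches negative infinity). This operation is invalid.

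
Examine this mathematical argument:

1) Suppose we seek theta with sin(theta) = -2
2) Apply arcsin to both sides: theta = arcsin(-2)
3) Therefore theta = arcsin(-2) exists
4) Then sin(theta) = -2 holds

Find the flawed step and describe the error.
Step 2: Apply arcsin to both sides: theta = arcsin(-2)

Step 2 applies arcsin to -2. However, arcsin(x) is only defined for x in [-1, 1] because sin(theta) can only produce values in that range. Since |-2| > 1, arcsin(-2) is undefined. There is no angle whose sine equals -2.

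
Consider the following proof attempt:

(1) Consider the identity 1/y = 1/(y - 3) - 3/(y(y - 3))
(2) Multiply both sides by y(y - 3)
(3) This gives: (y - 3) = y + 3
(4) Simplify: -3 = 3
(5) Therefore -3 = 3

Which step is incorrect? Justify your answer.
Step 3: This gives: (y - 3) = y + 3

Step 3 makes a sign error when clearing denominators. Multiplying -3/(y(y - 3)) by y(y - 3) gives -3, not +3. The correct result is (y - 3) = y - 3, which is trivially true, not (y - 3) = y + 3. (Step 1 is a valid identity: 1/(y - 3) - 3/(y(y - 3)) = (y - 3)/(y(y - 3)) = 1/y.)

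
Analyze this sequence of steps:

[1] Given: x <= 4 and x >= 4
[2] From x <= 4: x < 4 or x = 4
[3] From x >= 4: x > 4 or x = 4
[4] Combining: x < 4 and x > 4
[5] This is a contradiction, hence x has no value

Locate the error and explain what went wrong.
Step 4: Combining: x < 4 and x > 4

Step 4 incorrectly combines the conditions. From x <= 4 and x >= 4, the intersection is x = 4. The error treats the 'or' cases as 'and' requirements. The correct conclusion is that x = 4 is the unique solution, not that no solution exists.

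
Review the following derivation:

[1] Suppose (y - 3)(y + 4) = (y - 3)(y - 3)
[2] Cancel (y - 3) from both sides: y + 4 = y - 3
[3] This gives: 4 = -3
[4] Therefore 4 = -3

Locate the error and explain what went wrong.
Step 2: Cancel (y - 3) from both sides: y + 4 = y - 3

Step 2 cancels (y - 3) from both sides. This is only valid if (y - 3) ≠ 0, i.e., y ≠ 3. When y = 3, both sides equal zero regardless of the other factors. The correct approach requires considering y = 3 as a separate case.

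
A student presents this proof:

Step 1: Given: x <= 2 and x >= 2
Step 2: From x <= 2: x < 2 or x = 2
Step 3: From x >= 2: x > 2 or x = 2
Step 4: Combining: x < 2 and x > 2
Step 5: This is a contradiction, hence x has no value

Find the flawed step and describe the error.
Step 4: Combining: x < 2 and x > 2

Step 4 incorrectly combines the conditions. From x <= 2 and x >= 2, the intersection is x = 2. The error treats the 'or' cases as 'and' requirements. The correct conclusion is that x = 2 is the unique solution, not that no solution exists.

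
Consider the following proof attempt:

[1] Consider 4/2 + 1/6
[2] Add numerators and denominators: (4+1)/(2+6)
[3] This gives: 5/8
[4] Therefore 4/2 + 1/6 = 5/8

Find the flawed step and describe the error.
Step 2: Add numerators and denominators: (4+1)/(2+6)

Step 2 incorrectly adds fractions by separately adding numerators and denominators. This is wrong. The correct method requires a common denominator: 4/2 + 1/6 = (4×6 + 1×2)/(2×6) = 26/12 = 13/6. The method used gives 5/8, which is different.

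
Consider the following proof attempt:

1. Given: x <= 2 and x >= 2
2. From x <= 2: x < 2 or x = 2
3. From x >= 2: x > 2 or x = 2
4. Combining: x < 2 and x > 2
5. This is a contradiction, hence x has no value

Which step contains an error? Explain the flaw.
Step 4: Combining: x < 2 and x > 2

Step 4 incorrectly combines the conditions. From x <= 2 and x >= 2, the intersection is x = 2. The error treats the 'or' cases as 'and' requirements. The correct conclusion is that x = 2 is the unique solution, not that no solution exists.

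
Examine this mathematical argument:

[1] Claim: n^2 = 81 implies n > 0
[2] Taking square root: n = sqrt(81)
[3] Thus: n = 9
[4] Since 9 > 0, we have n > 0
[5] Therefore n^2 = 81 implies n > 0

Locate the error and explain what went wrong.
Step 2: Taking square root: n = sqrt(81)

Step 2 takes the square root and assumes the positive root only. The equation n^2 = 81 actually has two solutions: n = 9 and n = -9. The proof silently assumes n > 0 without justification, then uses this assumption to conclude n > 0, which is circular. The counterexample n = -9 shows the claim is false.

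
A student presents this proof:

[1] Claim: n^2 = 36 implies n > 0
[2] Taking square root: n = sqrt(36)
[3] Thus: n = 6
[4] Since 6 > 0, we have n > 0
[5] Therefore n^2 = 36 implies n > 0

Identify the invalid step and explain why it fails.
Step 2: Taking square root: n = sqrt(36)

Step 2 takes the square root and assumes the positive root only. The equation n^2 = 36 actually has two solutions: n = 6 and n = -6. The proof silently assumes n > 0 without justification, then uses this assumption to conclude n > 0, which is circular. The counterexample n = -6 shows the claim is false.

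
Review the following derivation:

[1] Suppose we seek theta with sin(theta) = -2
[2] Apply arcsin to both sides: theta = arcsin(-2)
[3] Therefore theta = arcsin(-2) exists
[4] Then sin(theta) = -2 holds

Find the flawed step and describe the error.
Step 2: Apply arcsin to both sides: theta = arcsin(-2)

Step 2 applies arcsin to -2. However, arcsin(x) is only defined for x in [-1, 1] because sin(theta) can only produce values in that range. Since |-2| > 1, arcsin(-2) is undefined. There is no angle whose sine equals -2.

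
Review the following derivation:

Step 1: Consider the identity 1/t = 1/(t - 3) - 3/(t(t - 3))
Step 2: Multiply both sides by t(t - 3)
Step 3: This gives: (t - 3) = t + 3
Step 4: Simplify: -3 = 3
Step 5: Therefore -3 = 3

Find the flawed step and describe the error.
Step 3: This gives: (t - 3) = t + 3

Step 3 makes a sign error when clearing denominators. Multiplying -3/(t(t - 3)) by t(t - 3) gives -3, not +3. The correct result is (t - 3) = t - 3, which is trivially true, not (t - 3) = t + 3. (Step 1 is a valid identity: 1/(t - 3) - 3/(t(t - 3)) = (t - 3)/(t(t - 3)) = 1/t.)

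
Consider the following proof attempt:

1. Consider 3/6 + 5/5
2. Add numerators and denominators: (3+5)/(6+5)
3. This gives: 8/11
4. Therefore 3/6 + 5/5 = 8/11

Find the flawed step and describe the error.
Step 2: Add numerators and denominators: (3+5)/(6+5)

Step 2 incorrectly adds fractions by separately adding numerators and denominators. This is wrong. The correct method requires a common denominator: 3/6 + 5/5 = (3×5 + 5×6)/(6×5) = 45/30 = 3/2. The method used gives 8/11, which is different.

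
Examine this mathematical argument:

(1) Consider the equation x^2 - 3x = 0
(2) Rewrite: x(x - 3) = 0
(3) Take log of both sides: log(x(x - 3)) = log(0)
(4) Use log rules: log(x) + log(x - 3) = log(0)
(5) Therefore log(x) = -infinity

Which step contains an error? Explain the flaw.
Step 3: Take log of both sides: log(x(x - 3)) = log(0)

Step 3 takes the logarithm of both sides, resulting in log(0) on the right side. The logarithm is only defined for positive numbers; log(0) is undefined (approaches negative infinity). This operation is invalid.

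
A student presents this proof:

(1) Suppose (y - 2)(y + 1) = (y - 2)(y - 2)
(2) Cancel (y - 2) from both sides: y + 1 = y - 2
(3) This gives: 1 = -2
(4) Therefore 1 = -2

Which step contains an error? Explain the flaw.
Step 2: Cancel (y - 2) from both sides: y + 1 = y - 2

Step 2 cancels (y - 2) from both sides. This is only valid if (y - 2) ≠ 0, i.e., y ≠ 2. When y = 2, both sides equal zero regardless of the other factors. The correct approach requires considering y = 2 as a separate case.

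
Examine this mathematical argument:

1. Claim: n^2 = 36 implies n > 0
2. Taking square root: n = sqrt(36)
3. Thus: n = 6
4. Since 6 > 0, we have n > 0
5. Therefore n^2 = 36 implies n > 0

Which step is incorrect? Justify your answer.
Step 2: Taking square root: n = sqrt(36)

Step 2 takes the square root and assumes the positive root only. The equation n^2 = 36 actually has two solutions: n = 6 and n = -6. The proof silently assumes n > 0 without justification, then uses this assumption to conclude n > 0, which is circular. The counterexample n = -6 shows the claim is false.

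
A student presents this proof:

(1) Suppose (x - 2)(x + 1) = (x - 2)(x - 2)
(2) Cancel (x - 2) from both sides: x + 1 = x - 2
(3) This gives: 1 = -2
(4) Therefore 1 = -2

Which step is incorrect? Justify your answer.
Step 2: Cancel (x - 2) from both sides: x + 1 = x - 2

Step 2 cancels (x - 2) from both sides. This is only valid if (x - 2) ≠ 0, i.e., x ≠ 2. When x = 2, both sides equal zero regardless of the other factors. The correct approach requires considering x = 2 as a separate case.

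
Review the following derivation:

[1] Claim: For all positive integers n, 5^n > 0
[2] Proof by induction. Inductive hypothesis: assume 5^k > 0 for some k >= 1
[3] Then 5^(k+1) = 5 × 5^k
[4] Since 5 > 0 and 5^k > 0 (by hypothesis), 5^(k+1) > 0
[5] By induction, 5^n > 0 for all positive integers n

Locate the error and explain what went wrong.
Step 5: By induction, 5^n > 0 for all positive integers n

Step 5 concludes the proof by induction, but no base case was ever established. A valid induction proof requires: (1) a base case proving 5^1 > 0, and (2) an inductive step showing IF 5^k > 0 THEN 5^(k+1) > 0. Steps 2-4 correctly establish the inductive step, but without the base case the conclusion in step 5 does not follow.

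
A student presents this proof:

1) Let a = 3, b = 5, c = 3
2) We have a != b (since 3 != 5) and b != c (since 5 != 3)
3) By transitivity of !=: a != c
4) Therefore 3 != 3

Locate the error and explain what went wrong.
Step 3: By transitivity of !=: a != c

Step 3 incorrectly applies transitivity to the '!=' relation. Transitivity states: if a R b and b R c, then a R c. However, '!=' is not transitive. Counterexample: 3 != 5 and 5 != 3, but 3 = 3 (both equal 3). Transitivity holds for relations like <, <=, =, but not for !=.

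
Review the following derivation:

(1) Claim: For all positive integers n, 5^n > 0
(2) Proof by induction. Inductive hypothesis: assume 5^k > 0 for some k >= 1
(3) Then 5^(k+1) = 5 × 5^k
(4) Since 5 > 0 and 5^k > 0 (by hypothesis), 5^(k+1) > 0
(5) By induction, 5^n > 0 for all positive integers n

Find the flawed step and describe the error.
Step 5: By induction, 5^n > 0 for all positive integers n

Step 5 concludes the proof by induction, but no base case was ever established. A valid induction proof requires: (1) a base case proving 5^1 > 0, and (2) an inductive step showing IF 5^k > 0 THEN 5^(k+1) > 0. Steps 2-4 correctly establish the inductive step, but without the base case the conclusion in step 5 does not follow.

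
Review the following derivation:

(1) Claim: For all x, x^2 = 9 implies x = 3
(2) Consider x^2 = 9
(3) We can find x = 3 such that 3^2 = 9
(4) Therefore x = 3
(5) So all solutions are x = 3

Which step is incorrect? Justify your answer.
Step 4: Therefore x = 3

Step 4 incorrectly concludes that x = 3 is the only solution. The proof shows that x = 3 is A solution (existence), but does not show it is the ONLY solution (uniqueness). In fact, x = -3 is also a solution since (-3)^2 = 9. Finding one solution doesn't prove there are no others.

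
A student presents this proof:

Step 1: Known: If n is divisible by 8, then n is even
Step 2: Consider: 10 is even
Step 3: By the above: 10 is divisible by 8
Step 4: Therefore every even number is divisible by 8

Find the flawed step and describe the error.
Step 3: By the above: 10 is divisible by 8

Step 3 commits the fallacy of affirming the consequent. The known fact 'divisible by 8 → even' does NOT imply 'even → divisible by 8'. That would be the converse, which is false. For example, 10 is even but 10 ÷ 8 = 1.25, which is not an integer.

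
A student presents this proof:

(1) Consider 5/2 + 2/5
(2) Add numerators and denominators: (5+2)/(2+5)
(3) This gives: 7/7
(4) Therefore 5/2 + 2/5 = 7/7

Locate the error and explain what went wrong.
Step 2: Add numerators and denominators: (5+2)/(2+5)

Step 2 incorrectly adds fractions by separately adding numerators and denominators. This is wrong. The correct method requires a common denominator: 5/2 + 2/5 = (5×5 + 2×2)/(2×5) = 29/10 = 29/10. The method used gives 7/7, which is different.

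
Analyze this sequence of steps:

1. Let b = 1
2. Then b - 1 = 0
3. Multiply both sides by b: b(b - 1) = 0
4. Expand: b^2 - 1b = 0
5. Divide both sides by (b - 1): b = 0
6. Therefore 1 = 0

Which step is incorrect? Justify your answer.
Step 5: Divide both sides by (b - 1): b = 0

Step 5 divides both sides by (b - 1). However, since b = 1, we have (b - 1) = 0. Division by zero is undefined, making this step invalid.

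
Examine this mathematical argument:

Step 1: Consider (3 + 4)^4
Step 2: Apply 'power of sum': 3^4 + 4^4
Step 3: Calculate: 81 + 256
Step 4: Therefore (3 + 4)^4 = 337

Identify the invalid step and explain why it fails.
Step 2: Apply 'power of sum': 3^4 + 4^4

Step 2 incorrectly applies a non-existent rule '(a+b)^n = a^n + b^n'. This is false in general. The correct expansion uses the binomial theorem. The actual value is (3 + 4)^4 = 7^4 = 2401, not 337.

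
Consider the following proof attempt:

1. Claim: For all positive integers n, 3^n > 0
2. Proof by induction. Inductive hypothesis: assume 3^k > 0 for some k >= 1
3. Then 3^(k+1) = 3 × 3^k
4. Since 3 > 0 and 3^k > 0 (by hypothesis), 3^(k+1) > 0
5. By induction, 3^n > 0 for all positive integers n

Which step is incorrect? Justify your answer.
Step 5: By induction, 3^n > 0 for all positive integers n

Step 5 concludes the proof by induction, but no base case was ever established. A valid induction proof requires: (1) a base case proving 3^1 > 0, and (2) an inductive step showing IF 3^k > 0 THEN 3^(k+1) > 0. Steps 2-4 correctly establish the inductive step, but without the base case the conclusion in step 5 does not follow.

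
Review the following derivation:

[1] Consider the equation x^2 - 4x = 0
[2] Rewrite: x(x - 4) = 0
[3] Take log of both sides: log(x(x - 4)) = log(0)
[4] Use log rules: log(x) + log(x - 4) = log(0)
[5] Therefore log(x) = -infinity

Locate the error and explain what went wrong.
Step 3: Take log of both sides: log(x(x - 4)) = log(0)

Step 3 takes the logarithm of both sides, resulting in log(0) on the right side. The logarithm is only defined for positive numbers; log(0) is undefined (approaches negative infinity). This operation is invalid.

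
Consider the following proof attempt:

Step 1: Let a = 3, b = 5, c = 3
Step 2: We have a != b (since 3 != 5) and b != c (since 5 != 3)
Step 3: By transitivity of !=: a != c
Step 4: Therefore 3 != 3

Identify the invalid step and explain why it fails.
Step 3: By transitivity of !=: a != c

Step 3 incorrectly applies transitivity to the '!=' relation. Transitivity states: if a R b and b R c, then a R c. However, '!=' is not transitive. Counterexample: 3 != 5 and 5 != 3, but 3 = 3 (both equal 3). Transitivity holds for relations like <, <=, =, but not for !=.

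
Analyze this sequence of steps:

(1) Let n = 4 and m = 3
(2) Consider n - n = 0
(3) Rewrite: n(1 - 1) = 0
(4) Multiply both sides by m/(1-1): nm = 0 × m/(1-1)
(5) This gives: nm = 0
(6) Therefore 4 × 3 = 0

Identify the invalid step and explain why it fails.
Step 4: Multiply both sides by m/(1-1): nm = 0 × m/(1-1)

Step 4 multiplies both sides by m/(1-1). However, 1-1 = 0, so this is multiplication by m/0, which is undefined. We cannot multiply by an undefined expression.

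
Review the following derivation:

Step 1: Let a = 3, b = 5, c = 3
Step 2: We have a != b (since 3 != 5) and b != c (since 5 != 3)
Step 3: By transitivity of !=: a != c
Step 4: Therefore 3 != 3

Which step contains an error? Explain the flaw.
Step 3: By transitivity of !=: a != c

Step 3 incorrectly applies transitivity to the '!=' relation. Transitivity states: if a R b and b R c, then a R c. However, '!=' is not transitive. Counterexample: 3 != 5 and 5 != 3, but 3 = 3 (both equal 3). Transitivity holds for relations like <, <=, =, but not for !=.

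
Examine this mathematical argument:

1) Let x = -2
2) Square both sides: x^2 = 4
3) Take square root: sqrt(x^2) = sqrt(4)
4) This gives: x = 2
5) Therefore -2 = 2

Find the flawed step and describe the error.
Step 4: This gives: x = 2

Step 4 incorrectly states that sqrt(x^2) = x. The correct identity is sqrt(x^2) = |x|. Since x = -2 < 0, we have sqrt(x^2) = |-2| = 2, not x = -2.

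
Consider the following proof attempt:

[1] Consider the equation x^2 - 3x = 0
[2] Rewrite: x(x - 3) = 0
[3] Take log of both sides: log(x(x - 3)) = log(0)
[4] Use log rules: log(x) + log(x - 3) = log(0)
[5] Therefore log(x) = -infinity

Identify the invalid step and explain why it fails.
Step 3: Take log of both sides: log(x(x - 3)) = log(0)

Step 3 takes the logarithm of both sides, resulting in log(0) on the right side. The logarithm is only defined for positive numbers; log(0) is undefined (approaches negative infinity). This operation is invalid.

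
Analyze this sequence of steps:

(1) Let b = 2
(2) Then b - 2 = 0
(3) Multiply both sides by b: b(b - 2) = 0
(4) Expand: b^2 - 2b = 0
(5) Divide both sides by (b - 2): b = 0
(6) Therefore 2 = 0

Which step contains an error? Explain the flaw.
Step 5: Divide both sides by (b - 2): b = 0

Step 5 divides both sides by (b - 2). However, since b = 2, we have (b - 2) = 0. Division by zero is undefined, making this step invalid.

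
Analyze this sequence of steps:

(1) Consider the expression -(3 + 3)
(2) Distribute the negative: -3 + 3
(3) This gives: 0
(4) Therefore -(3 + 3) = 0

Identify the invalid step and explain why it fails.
Step 2: Distribute the negative: -3 + 3

Step 2 incorrectly distributes the negative sign. The correct distribution is -(3 + 3) = -3 - 3 = -6. The negative must be applied to both terms, not just the first. The error treats -(3 + 3) as -3 + 3, which equals 0 instead of -6.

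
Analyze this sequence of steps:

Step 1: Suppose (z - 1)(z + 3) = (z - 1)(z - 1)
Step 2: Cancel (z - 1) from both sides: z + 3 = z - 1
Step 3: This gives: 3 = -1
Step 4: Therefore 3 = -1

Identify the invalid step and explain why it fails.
Step 2: Cancel (z - 1) from both sides: z + 3 = z - 1

Step 2 cancels (z - 1) from both sides. This is only valid if (z - 1) ≠ 0, i.e., z ≠ 1. When z = 1, both sides equal zero regardless of the other factors. The correct approach requires considering z = 1 as a separate case.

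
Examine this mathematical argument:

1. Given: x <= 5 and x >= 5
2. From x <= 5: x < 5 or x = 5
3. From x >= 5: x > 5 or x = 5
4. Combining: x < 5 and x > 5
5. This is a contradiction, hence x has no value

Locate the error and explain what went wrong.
Step 4: Combining: x < 5 and x > 5

Step 4 incorrectly combines the conditions. From x <= 5 and x >= 5, the intersection is x = 5. The error treats the 'or' cases as 'and' requirements. The correct conclusion is that x = 5 is the unique solution, not that no solution exists.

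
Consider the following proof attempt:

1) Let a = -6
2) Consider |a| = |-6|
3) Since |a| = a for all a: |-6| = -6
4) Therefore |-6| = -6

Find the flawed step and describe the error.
Step 3: Since |a| = a for all a: |-6| = -6

Step 3 incorrectly states that |a| = a for all a. The correct definition is |a| = a when a >= 0, and |a| = -a when a < 0. Since -6 < 0, we have |-6| = -(-6) = 6, not -6.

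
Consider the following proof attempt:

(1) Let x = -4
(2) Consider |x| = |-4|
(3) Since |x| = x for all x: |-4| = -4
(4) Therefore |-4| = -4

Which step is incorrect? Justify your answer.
Step 3: Since |x| = x for all x: |-4| = -4

Step 3 incorrectly states that |x| = x for all x. The correct definition is |x| = x when x >= 0, and |x| = -x when x < 0. Since -4 < 0, we have |-4| = -(-4) = 4, not -4.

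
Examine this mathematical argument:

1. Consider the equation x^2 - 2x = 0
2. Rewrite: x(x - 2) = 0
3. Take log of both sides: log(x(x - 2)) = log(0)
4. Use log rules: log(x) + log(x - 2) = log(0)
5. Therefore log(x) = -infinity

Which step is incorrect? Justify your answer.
Step 3: Take log of both sides: log(x(x - 2)) = log(0)

Step 3 takes the logarithm of both sides, resulting in log(0) on the right side. The logarithm is only defined for positive numbers; log(0) is undefined (approaches negative infinity). This operation is invalid.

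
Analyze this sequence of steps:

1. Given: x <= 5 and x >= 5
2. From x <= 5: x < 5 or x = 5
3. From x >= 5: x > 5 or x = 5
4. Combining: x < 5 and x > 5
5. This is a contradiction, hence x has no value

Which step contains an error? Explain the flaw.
Step 4: Combining: x < 5 and x > 5

Step 4 incorrectly combines the conditions. From x <= 5 and x >= 5, the intersection is x = 5. The error treats the 'or' cases as 'and' requirements. The correct conclusion is that x = 5 is the unique solution, not that no solution exists.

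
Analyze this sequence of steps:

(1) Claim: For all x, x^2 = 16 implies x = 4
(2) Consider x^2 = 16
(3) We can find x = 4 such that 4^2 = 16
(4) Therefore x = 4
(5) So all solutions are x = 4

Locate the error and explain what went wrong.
Step 4: Therefore x = 4

Step 4 incorrectly concludes that x = 4 is the only solution. The proof shows that x = 4 is A solution (existence), but does not show it is the ONLY solution (uniqueness). In fact, x = -4 is also a solution since (-4)^2 = 16. Finding one solution doesn't prove there are no others.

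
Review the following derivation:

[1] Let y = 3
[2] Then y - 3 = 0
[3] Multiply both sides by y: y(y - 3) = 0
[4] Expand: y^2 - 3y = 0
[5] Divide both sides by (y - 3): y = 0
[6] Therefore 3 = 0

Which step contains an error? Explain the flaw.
Step 5: Divide both sides by (y - 3): y = 0

Step 5 divides both sides by (y - 3). However, since y = 3, we have (y - 3) = 0. Division by zero is undefined, making this step invalid.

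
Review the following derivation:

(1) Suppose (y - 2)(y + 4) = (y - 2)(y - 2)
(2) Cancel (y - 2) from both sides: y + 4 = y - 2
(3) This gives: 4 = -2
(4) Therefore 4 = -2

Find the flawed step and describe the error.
Step 2: Cancel (y - 2) from both sides: y + 4 = y - 2

Step 2 cancels (y - 2) from both sides. This is only valid if (y - 2) ≠ 0, i.e., y ≠ 2. When y = 2, both sides equal zero regardless of the other factors. The correct approach requires considering y = 2 as a separate case.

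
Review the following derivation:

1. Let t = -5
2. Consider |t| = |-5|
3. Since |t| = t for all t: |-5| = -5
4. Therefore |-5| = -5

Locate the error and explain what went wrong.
Step 3: Since |t| = t for all t: |-5| = -5

Step 3 incorrectly states that |t| = t for all t. The correct definition is |t| = t when t >= 0, and |t| = -t when t < 0. Since -5 < 0, we have |-5| = -(-5) = 5, not -5.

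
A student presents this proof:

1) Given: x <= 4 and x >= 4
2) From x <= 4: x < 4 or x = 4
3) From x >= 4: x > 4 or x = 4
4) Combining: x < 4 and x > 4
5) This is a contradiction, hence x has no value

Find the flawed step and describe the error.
Step 4: Combining: x < 4 and x > 4

Step 4 incorrectly combines the conditions. From x <= 4 and x >= 4, the intersection is x = 4. The error treats the 'or' cases as 'and' requirements. The correct conclusion is that x = 4 is the unique solution, not that no solution exists.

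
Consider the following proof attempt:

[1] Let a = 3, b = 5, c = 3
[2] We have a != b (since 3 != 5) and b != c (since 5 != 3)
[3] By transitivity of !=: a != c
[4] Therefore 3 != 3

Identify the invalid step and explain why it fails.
Step 3: By transitivity of !=: a != c

Step 3 incorrectly applies transitivity to the '!=' relation. Transitivity states: if a R b and b R c, then a R c. However, '!=' is not transitive. Counterexample: 3 != 5 and 5 != 3, but 3 = 3 (both equal 3). Transitivity holds for relations like <, <=, =, but not for !=.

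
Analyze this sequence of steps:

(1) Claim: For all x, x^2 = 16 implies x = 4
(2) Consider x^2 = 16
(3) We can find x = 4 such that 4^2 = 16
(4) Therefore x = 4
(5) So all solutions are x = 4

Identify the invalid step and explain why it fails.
Step 4: Therefore x = 4

Step 4 incorrectly concludes that x = 4 is the only solution. The proof shows that x = 4 is A solution (existence), but does not show it is the ONLY solution (uniqueness). In fact, x = -4 is also a solution since (-4)^2 = 16. Finding one solution doesn't prove there are no others.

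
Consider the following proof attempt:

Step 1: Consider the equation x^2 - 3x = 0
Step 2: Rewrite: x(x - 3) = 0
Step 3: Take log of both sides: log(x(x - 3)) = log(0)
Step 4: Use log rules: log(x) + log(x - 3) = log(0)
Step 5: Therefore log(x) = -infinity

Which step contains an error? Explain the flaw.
Step 3: Take log of both sides: log(x(x - 3)) = log(0)

Step 3 takes the logarithm of both sides, resulting in log(0) on the right side. The logarithm is only defined for positive numbers; log(0) is undefined (approaches negative infinity). This operation is invalid.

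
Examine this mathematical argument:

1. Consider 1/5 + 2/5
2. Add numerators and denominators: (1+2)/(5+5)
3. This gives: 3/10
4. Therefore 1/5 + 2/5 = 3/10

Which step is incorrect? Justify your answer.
Step 2: Add numerators and denominators: (1+2)/(5+5)

Step 2 incorrectly adds fractions by separately adding numerators and denominators. This is wrong. The correct method requires a common denominator: 1/5 + 2/5 = (1×5 + 2×5)/(5×5) = 15/25 = 3/5. The method used gives 3/10, which is different.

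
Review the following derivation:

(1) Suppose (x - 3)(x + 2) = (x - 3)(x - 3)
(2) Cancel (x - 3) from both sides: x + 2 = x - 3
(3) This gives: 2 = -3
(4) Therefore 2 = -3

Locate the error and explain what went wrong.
Step 2: Cancel (x - 3) from both sides: x + 2 = x - 3

Step 2 cancels (x - 3) from both sides. This is only valid if (x - 3) ≠ 0, i.e., x ≠ 3. When x = 3, both sides equal zero regardless of the other factors. The correct approach requires considering x = 3 as a separate case.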